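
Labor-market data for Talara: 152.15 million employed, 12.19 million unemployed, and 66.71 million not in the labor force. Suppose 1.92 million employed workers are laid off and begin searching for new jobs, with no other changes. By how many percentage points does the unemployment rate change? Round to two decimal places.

Initially, labor force = 152.15 + 12.19 = 164.34 million, so u = 12.19/164.34 = 7.42%.
After the change, employed falls and unemployed rises by 1.92; labor force unchanged → E = 150.23, U = 14.11, labor force = 164.34 million.
New unemployment rate = 14.11 / 164.34 = 8.59%.
Change = 8.59% − 7.42% = +1.17 percentage points.

The unemployment rate changes by +1.17 percentage points.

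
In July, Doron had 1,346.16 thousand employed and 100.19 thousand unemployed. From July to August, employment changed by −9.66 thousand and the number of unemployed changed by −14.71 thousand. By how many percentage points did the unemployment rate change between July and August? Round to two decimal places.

July: labor force = 1,346.16 + 100.19 = 1,446.35; u = 100.19/1,446.35 = 6.93%.
August: labor force = 1,336.50 + 85.48 = 1,421.98; u = 85.48/1,421.98 = 6.01%.
Change = 6.01% − 6.93% = −0.92 pp.

The unemployment rate changed by −0.92 percentage points.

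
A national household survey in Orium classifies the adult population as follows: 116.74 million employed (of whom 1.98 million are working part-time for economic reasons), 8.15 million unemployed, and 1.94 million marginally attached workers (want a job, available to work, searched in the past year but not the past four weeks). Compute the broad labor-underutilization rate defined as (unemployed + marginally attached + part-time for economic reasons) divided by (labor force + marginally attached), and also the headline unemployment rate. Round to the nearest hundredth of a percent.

Broad underutilization rate ≈ 9.52%; headline unemployment rate ≈ 6.53%.

Labor force = 116.74 + 8.15 = 124.89 million.
Numerator = 8.15 + 1.94 + 1.98 = 12.07 million.
Denominator = 124.89 + 1.94 = 126.83 million.
Broad rate = 12.07 / 126.83 = 9.52%.
Headline unemployment rate = 8.15 / 124.89 = 6.53%.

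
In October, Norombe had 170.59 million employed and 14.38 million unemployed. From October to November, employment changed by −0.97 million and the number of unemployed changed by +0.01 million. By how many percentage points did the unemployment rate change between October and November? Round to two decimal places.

The unemployment rate changed by +0.05 percentage points.

October: labor force = 170.59 + 14.38 = 184.97; u = 14.38/184.97 = 7.77%.
November: labor force = 169.62 + 14.39 = 184.01; u = 14.39/184.01 = 7.82%.
Change = 7.82% − 7.77% = +0.05 pp.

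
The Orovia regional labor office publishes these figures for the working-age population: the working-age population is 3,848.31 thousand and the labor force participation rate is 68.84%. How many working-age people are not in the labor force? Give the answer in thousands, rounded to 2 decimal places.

Share not in the labor force = 1 − 0.6884 = 0.3116.
Not in labor force = 0.3116 × 3,848.31 ≈ 1,199.13 thousand.

About 1,199.13 thousand are not in the labor force.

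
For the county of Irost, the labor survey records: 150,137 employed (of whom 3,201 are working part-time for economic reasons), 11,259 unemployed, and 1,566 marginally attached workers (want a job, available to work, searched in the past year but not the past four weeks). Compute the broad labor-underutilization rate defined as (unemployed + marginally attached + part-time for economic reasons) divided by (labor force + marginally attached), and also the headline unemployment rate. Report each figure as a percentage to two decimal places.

Labor force = 150,137 + 11,259 = 161,396.
Numerator = 11,259 + 1,566 + 3,201 = 16,026.
Denominator = 161,396 + 1,566 = 162,962.
Broad rate = 16,026 / 162,962 = 9.83%.
Headline unemployment rate = 11,259 / 161,396 = 6.98%.

Broad underutilization rate ≈ 9.83%; headline unemployment rate ≈ 6.98%.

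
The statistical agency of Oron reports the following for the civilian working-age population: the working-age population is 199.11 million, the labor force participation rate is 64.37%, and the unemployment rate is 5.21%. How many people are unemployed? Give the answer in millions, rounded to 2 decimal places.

Labor force = 0.6437 × 199.11 = 128.17 million.
Unemployed = 0.0521 × 128.17 ≈ 6.68 million.

About 6.68 million are unemployed.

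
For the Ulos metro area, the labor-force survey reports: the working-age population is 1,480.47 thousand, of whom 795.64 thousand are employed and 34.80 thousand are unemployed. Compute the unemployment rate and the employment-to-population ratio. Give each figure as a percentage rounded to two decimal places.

Unemployment rate ≈ 4.19%; employment-population ratio ≈ 53.74%.

Labor force = employed + unemployed = 795.64 + 34.80 = 830.44 thousand.
Unemployment rate = 34.80 / 830.44 = 4.19%.
Employment-population ratio = 795.64 / 1,480.47 = 53.74%.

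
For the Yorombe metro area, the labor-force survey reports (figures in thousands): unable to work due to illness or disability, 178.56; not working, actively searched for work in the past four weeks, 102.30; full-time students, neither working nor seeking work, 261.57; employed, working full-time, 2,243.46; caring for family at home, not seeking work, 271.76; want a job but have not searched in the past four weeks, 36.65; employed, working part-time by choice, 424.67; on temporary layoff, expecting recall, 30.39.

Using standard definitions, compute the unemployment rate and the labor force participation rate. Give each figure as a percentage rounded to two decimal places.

Employed = 2,243.46 + 424.67 = 2,668.13 thousand.
Unemployed = 102.30 + 30.39 = 132.69 thousand (jobless and actively searching, or on temporary layoff).
Labor force = 2,668.13 + 132.69 = 2,800.82 thousand.
Not in labor force = 178.56 + 261.57 + 271.76 + 36.65 = 748.54 thousand (those not working and not actively searching are outside the labor force — including those who want a job but have given up searching).
Civilian working-age population = 2,800.82 + 748.54 = 3,549.36 thousand.
Unemployment rate = 132.69 / 2,800.82 = 4.74%.
Labor force participation rate = 2,800.82 / 3,549.36 = 78.91%.

Unemployment rate ≈ 4.74%; labor force participation rate ≈ 78.91%.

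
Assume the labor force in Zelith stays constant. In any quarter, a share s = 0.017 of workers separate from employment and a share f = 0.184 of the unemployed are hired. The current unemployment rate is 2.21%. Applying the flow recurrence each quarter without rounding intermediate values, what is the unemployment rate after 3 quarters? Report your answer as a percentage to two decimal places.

With a fixed labor force, u_{t+1} = u_t + s·(1−u_t) − f·u_t = u_t·(1−s−f) + s.
Here 1−s−f = 0.799 and s = 0.017.
u_1 = 0.022100 × 0.799 + 0.017 = 0.034658.
u_2 = 0.034658 × 0.799 + 0.017 = 0.044692.
u_3 = 0.044692 × 0.799 + 0.017 = 0.052709.

Unemployment rate after three quarters ≈ 5.27%.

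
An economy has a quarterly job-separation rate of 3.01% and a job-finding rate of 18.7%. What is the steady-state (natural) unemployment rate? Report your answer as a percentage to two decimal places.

Steady-state unemployment rate ≈ 13.86%.

At steady state the flows balance: s·E = f·U, so U/(E+U) = s/(s+f).
u* = 3.01 / (3.01 + 18.7) = 3.01 / 21.71 = 13.86%.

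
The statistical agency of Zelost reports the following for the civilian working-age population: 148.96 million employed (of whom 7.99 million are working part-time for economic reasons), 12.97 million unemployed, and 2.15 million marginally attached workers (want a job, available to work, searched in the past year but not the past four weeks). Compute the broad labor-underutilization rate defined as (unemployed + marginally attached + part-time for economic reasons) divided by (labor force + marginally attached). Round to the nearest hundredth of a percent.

Labor force = 148.96 + 12.97 = 161.93 million.
Numerator = 12.97 + 2.15 + 7.99 = 23.11 million.
Denominator = 161.93 + 2.15 = 164.08 million.
Broad rate = 23.11 / 164.08 = 14.08%.

Broad underutilization rate ≈ 14.08%.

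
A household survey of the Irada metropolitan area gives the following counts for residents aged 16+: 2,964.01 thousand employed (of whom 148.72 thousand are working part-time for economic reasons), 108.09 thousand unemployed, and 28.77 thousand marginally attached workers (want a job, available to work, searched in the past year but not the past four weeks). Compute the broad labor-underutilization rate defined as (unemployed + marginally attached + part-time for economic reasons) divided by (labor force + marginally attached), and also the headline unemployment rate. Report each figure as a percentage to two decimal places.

Labor force = 2,964.01 + 108.09 = 3,072.10 thousand.
Numerator = 108.09 + 28.77 + 148.72 = 285.58 thousand.
Denominator = 3,072.10 + 28.77 = 3,100.87 thousand.
Broad rate = 285.58 / 3,100.87 = 9.21%.
Headline unemployment rate = 108.09 / 3,072.10 = 3.52%.

Broad underutilization rate ≈ 9.21%; headline unemployment rate ≈ 3.52%.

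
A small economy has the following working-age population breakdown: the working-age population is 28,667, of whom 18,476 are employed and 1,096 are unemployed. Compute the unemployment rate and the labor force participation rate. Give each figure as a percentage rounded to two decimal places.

Labor force = employed + unemployed = 18,476 + 1,096 = 19,572.
Unemployment rate = 1,096 / 19,572 = 5.60%.
Labor force participation rate = 19,572 / 28,667 = 68.27%.

Unemployment rate ≈ 5.60%; labor force participation rate ≈ 68.27%.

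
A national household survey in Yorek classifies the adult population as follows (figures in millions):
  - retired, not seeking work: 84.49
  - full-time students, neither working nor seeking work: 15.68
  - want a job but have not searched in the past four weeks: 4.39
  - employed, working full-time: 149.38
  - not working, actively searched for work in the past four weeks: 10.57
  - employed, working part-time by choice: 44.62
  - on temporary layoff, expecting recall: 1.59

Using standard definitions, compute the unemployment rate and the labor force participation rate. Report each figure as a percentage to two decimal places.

Unemployment rate ≈ 5.90%; labor force participation rate ≈ 66.35%.

Employed = 149.38 + 44.62 = 194.00 million.
Unemployed = 10.57 + 1.59 = 12.16 million (jobless and actively searching, or on temporary layoff).
Labor force = 194.00 + 12.16 = 206.16 million.
Not in labor force = 84.49 + 15.68 + 4.39 = 104.56 million (those not working and not actively searching are outside the labor force — including those who want a job but have given up searching).
Civilian working-age population = 206.16 + 104.56 = 310.72 million.
Unemployment rate = 12.16 / 206.16 = 5.90%.
Labor force participation rate = 206.16 / 310.72 = 66.35%.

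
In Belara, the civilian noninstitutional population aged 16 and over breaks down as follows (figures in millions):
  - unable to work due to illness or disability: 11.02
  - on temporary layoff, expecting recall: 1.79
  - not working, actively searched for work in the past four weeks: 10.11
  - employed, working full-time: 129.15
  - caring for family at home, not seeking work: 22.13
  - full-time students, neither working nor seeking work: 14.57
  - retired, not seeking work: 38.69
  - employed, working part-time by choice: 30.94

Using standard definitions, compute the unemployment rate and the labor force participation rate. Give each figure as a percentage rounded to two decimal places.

Unemployment rate ≈ 6.92%; labor force participation rate ≈ 66.56%.

Employed = 129.15 + 30.94 = 160.09 million.
Unemployed = 1.79 + 10.11 = 11.90 million (jobless and actively searching, or on temporary layoff).
Labor force = 160.09 + 11.90 = 171.99 million.
Not in labor force = 11.02 + 22.13 + 14.57 + 38.69 = 86.41 million (those not working and not actively searching are outside the labor force).
Civilian working-age population = 171.99 + 86.41 = 258.40 million.
Unemployment rate = 11.90 / 171.99 = 6.92%.
Labor force participation rate = 171.99 / 258.40 = 66.56%.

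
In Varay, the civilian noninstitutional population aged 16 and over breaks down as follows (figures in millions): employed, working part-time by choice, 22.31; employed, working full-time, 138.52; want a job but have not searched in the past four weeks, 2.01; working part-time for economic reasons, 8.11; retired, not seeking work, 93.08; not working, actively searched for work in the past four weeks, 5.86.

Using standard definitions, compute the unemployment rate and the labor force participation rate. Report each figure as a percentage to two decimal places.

Employed = 22.31 + 138.52 + 8.11 = 168.94 million (anyone who worked, including part-time for economic reasons, counts as employed).
Unemployed = 5.86 million.
Labor force = 168.94 + 5.86 = 174.80 million.
Not in labor force = 2.01 + 93.08 = 95.09 million (those not working and not actively searching are outside the labor force — including those who want a job but have given up searching).
Civilian working-age population = 174.80 + 95.09 = 269.89 million.
Unemployment rate = 5.86 / 174.80 = 3.35%.
Labor force participation rate = 174.80 / 269.89 = 64.77%.

Unemployment rate ≈ 3.35%; labor force participation rate ≈ 64.77%.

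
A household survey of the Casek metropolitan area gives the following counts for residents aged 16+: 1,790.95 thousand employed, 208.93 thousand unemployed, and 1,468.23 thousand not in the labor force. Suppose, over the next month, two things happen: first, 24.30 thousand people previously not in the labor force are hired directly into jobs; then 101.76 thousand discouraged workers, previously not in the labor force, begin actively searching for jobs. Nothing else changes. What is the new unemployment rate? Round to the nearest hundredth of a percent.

New unemployment rate ≈ 14.61%.

Initially, labor force = 1,790.95 + 208.93 = 1,999.88 thousand, so u = 208.93/1,999.88 = 10.45%.
After the first change, employed and labor force both rise by 24.30; unemployed unchanged → E = 1,815.25, U = 208.93, labor force = 2,024.18 thousand.
After the second change, unemployed and labor force both rise by 101.76 → E = 1,815.25, U = 310.69, labor force = 2,125.94 thousand.
New unemployment rate = 310.69 / 2,125.94 = 14.61%.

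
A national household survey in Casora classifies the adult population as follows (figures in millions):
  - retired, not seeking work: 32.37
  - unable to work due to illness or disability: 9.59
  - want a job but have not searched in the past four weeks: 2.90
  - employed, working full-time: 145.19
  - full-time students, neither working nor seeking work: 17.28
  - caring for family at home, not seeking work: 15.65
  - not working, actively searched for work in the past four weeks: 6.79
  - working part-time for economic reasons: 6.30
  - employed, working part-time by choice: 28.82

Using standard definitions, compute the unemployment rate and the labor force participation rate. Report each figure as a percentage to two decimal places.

Unemployment rate ≈ 3.63%; labor force participation rate ≈ 70.63%.

Employed = 145.19 + 6.30 + 28.82 = 180.31 million (anyone who worked, including part-time for economic reasons, counts as employed).
Unemployed = 6.79 million.
Labor force = 180.31 + 6.79 = 187.10 million.
Not in labor force = 32.37 + 9.59 + 2.90 + 17.28 + 15.65 = 77.79 million (those not working and not actively searching are outside the labor force — including those who want a job but have given up searching).
Civilian working-age population = 187.10 + 77.79 = 264.89 million.
Unemployment rate = 6.79 / 187.10 = 3.63%.
Labor force participation rate = 187.10 / 264.89 = 70.63%.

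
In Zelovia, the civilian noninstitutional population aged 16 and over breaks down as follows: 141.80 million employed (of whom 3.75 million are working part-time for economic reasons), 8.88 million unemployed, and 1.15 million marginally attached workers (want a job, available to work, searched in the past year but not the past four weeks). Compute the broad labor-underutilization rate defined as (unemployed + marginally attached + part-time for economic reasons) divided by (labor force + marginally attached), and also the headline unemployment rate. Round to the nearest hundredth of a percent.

Labor force = 141.80 + 8.88 = 150.68 million.
Numerator = 8.88 + 1.15 + 3.75 = 13.78 million.
Denominator = 150.68 + 1.15 = 151.83 million.
Broad rate = 13.78 / 151.83 = 9.08%.
Headline unemployment rate = 8.88 / 150.68 = 5.89%.

Broad underutilization rate ≈ 9.08%; headline unemployment rate ≈ 5.89%.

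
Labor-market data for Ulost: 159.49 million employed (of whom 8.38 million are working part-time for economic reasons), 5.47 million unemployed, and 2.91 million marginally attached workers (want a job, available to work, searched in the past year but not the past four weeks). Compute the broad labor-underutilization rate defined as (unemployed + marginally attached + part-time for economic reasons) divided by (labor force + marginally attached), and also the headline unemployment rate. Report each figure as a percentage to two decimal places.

Broad underutilization rate ≈ 9.98%; headline unemployment rate ≈ 3.32%.

Labor force = 159.49 + 5.47 = 164.96 million.
Numerator = 5.47 + 2.91 + 8.38 = 16.76 million.
Denominator = 164.96 + 2.91 = 167.87 million.
Broad rate = 16.76 / 167.87 = 9.98%.
Headline unemployment rate = 5.47 / 164.96 = 3.32%.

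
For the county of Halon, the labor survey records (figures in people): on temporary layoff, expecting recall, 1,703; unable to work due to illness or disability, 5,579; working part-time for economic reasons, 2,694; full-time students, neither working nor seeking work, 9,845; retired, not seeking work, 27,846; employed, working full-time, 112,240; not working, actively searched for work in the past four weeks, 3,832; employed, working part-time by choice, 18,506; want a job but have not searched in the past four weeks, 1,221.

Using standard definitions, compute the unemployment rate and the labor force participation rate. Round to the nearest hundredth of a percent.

Employed = 2,694 + 112,240 + 18,506 = 133,440 (anyone who worked, including part-time for economic reasons, counts as employed).
Unemployed = 1,703 + 3,832 = 5,535 (jobless and actively searching, or on temporary layoff).
Labor force = 133,440 + 5,535 = 138,975.
Not in labor force = 5,579 + 9,845 + 27,846 + 1,221 = 44,491 (those not working and not actively searching are outside the labor force — including those who want a job but have given up searching).
Civilian working-age population = 138,975 + 44,491 = 183,466.
Unemployment rate = 5,535 / 138,975 = 3.98%.
Labor force participation rate = 138,975 / 183,466 = 75.75%.

Unemployment rate ≈ 3.98%; labor force participation rate ≈ 75.75%.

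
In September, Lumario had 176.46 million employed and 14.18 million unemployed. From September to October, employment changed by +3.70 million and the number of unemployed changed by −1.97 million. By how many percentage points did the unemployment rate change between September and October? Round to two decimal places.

September: labor force = 176.46 + 14.18 = 190.64; u = 14.18/190.64 = 7.44%.
October: labor force = 180.16 + 12.21 = 192.37; u = 12.21/192.37 = 6.35%.
Change = 6.35% − 7.44% = −1.09 pp.

The unemployment rate changed by −1.09 percentage points.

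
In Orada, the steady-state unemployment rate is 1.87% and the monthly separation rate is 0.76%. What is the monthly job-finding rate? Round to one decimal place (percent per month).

From u* = s/(s+f): f = s·(1−u)/u.
f = 0.76 × (1 − 0.0187) / 0.0187 = 0.7458 / 0.0187 ≈ 39.9% per month.

Job-finding rate ≈ 39.9% per month.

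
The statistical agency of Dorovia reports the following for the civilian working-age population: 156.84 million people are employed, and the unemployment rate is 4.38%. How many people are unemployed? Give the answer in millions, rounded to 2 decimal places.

Let U be the number unemployed. The labor force is E + U, and U/(E+U) = 0.0438.
So U = 0.0438 × 156.84 / (1 − 0.0438) = 6.8696 / 0.9562 ≈ 7.18 million.

About 7.18 million are unemployed.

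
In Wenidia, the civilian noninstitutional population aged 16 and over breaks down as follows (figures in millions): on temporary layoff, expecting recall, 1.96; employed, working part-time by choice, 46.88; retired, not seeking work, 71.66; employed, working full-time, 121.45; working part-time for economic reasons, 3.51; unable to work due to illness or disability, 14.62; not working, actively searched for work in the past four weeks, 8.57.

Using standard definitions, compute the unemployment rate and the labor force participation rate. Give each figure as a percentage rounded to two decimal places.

Unemployment rate ≈ 5.77%; labor force participation rate ≈ 67.88%.

Employed = 46.88 + 121.45 + 3.51 = 171.84 million (anyone who worked, including part-time for economic reasons, counts as employed).
Unemployed = 1.96 + 8.57 = 10.53 million (jobless and actively searching, or on temporary layoff).
Labor force = 171.84 + 10.53 = 182.37 million.
Not in labor force = 71.66 + 14.62 = 86.28 million (those not working and not actively searching are outside the labor force).
Civilian working-age population = 182.37 + 86.28 = 268.65 million.
Unemployment rate = 10.53 / 182.37 = 5.77%.
Labor force participation rate = 182.37 / 268.65 = 67.88%.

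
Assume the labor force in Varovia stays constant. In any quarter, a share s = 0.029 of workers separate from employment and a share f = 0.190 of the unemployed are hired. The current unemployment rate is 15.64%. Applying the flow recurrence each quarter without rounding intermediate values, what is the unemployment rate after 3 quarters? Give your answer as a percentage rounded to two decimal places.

Unemployment rate after three quarters ≈ 14.38%.

With a fixed labor force, u_{t+1} = u_t + s·(1−u_t) − f·u_t = u_t·(1−s−f) + s.
Here 1−s−f = 0.781 and s = 0.029.
u_1 = 0.156400 × 0.781 + 0.029 = 0.151148.
u_2 = 0.151148 × 0.781 + 0.029 = 0.147047.
u_3 = 0.147047 × 0.781 + 0.029 = 0.143844.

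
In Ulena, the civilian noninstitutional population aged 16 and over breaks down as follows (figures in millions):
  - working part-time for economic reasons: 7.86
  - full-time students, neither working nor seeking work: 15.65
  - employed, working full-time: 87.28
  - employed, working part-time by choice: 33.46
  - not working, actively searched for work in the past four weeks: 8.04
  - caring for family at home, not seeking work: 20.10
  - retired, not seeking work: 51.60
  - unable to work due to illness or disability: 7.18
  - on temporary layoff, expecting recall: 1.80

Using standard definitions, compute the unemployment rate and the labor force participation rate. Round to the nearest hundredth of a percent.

Employed = 7.86 + 87.28 + 33.46 = 128.60 million (anyone who worked, including part-time for economic reasons, counts as employed).
Unemployed = 8.04 + 1.80 = 9.84 million (jobless and actively searching, or on temporary layoff).
Labor force = 128.60 + 9.84 = 138.44 million.
Not in labor force = 15.65 + 20.10 + 51.60 + 7.18 = 94.53 million (those not working and not actively searching are outside the labor force).
Civilian working-age population = 138.44 + 94.53 = 232.97 million.
Unemployment rate = 9.84 / 138.44 = 7.11%.
Labor force participation rate = 138.44 / 232.97 = 59.42%.

Unemployment rate ≈ 7.11%; labor force participation rate ≈ 59.42%.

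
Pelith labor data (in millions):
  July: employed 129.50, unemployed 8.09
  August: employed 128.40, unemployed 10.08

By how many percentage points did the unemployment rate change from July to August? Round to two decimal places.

July: labor force = 129.50 + 8.09 = 137.59; u = 8.09/137.59 = 5.88%.
August: labor force = 128.40 + 10.08 = 138.48; u = 10.08/138.48 = 7.28%.
Change = 7.28% − 5.88% = +1.40 pp.

The unemployment rate changed by +1.40 percentage points.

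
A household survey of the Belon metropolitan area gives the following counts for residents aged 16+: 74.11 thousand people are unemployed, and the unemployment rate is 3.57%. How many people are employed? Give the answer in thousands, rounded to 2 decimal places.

Labor force = U / u = 74.11 / 0.0357 ≈ 2,075.91 thousand.
Employed = labor force − unemployed = 2,075.91 − 74.11 = 2,001.80 thousand.

About 2,001.80 thousand are employed.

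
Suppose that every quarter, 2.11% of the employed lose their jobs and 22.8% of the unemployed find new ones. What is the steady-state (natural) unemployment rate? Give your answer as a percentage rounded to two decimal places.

At steady state the flows balance: s·E = f·U, so U/(E+U) = s/(s+f).
u* = 2.11 / (2.11 + 22.8) = 2.11 / 24.91 = 8.47%.

Steady-state unemployment rate ≈ 8.47%.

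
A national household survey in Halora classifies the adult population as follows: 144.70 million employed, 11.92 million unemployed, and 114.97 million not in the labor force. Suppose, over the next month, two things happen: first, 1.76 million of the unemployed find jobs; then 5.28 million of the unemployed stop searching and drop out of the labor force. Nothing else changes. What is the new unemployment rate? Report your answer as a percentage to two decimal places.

New unemployment rate ≈ 3.22%.

Initially, labor force = 144.70 + 11.92 = 156.62 million, so u = 11.92/156.62 = 7.61%.
After the first change, unemployed falls and employed rises by 1.76; labor force unchanged → E = 146.46, U = 10.16, labor force = 156.62 million.
After the second change, unemployed and labor force both fall by 5.28 → E = 146.46, U = 4.88, labor force = 151.34 million.
New unemployment rate = 4.88 / 151.34 = 3.22%.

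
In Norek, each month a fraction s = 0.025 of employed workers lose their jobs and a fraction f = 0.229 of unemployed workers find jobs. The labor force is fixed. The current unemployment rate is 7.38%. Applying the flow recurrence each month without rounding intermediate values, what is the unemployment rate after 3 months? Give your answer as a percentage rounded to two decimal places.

With a fixed labor force, u_{t+1} = u_t + s·(1−u_t) − f·u_t = u_t·(1−s−f) + s.
Here 1−s−f = 0.746 and s = 0.025.
u_1 = 0.073800 × 0.746 + 0.025 = 0.080055.
u_2 = 0.080055 × 0.746 + 0.025 = 0.084721.
u_3 = 0.084721 × 0.746 + 0.025 = 0.088202.

Unemployment rate after three months ≈ 8.82%.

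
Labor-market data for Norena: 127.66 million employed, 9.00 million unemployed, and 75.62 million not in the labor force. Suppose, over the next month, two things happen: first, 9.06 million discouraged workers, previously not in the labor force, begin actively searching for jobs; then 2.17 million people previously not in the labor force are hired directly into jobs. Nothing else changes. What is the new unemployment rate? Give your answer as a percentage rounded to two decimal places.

Initially, labor force = 127.66 + 9.00 = 136.66 million, so u = 9.00/136.66 = 6.59%.
After the first change, unemployed and labor force both rise by 9.06 → E = 127.66, U = 18.06, labor force = 145.72 million.
After the second change, employed and labor force both rise by 2.17; unemployed unchanged → E = 129.83, U = 18.06, labor force = 147.89 million.
New unemployment rate = 18.06 / 147.89 = 12.21%.

New unemployment rate ≈ 12.21%.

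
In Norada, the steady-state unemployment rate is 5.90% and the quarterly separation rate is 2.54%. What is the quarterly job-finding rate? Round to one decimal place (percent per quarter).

From u* = s/(s+f): f = s·(1−u)/u.
f = 2.54 × (1 − 0.0590) / 0.0590 = 2.3901 / 0.0590 ≈ 40.5% per quarter.

Job-finding rate ≈ 40.5% per quarter.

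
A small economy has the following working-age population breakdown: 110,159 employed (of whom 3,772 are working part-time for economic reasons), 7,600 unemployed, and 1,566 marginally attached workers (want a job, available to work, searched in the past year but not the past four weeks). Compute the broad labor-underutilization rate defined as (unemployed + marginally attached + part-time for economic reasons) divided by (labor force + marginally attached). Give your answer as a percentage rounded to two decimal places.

Labor force = 110,159 + 7,600 = 117,759.
Numerator = 7,600 + 1,566 + 3,772 = 12,938.
Denominator = 117,759 + 1,566 = 119,325.
Broad rate = 12,938 / 119,325 = 10.84%.

Broad underutilization rate ≈ 10.84%.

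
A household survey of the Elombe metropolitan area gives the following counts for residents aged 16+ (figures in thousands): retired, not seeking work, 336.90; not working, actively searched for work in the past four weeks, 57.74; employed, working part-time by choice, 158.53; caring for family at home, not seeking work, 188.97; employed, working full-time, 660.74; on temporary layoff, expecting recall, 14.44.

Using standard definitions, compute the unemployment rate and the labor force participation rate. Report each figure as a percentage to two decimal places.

Employed = 158.53 + 660.74 = 819.27 thousand.
Unemployed = 57.74 + 14.44 = 72.18 thousand (jobless and actively searching, or on temporary layoff).
Labor force = 819.27 + 72.18 = 891.45 thousand.
Not in labor force = 336.90 + 188.97 = 525.87 thousand (those not working and not actively searching are outside the labor force).
Civilian working-age population = 891.45 + 525.87 = 1,417.32 thousand.
Unemployment rate = 72.18 / 891.45 = 8.10%.
Labor force participation rate = 891.45 / 1,417.32 = 62.90%.

Unemployment rate ≈ 8.10%; labor force participation rate ≈ 62.90%.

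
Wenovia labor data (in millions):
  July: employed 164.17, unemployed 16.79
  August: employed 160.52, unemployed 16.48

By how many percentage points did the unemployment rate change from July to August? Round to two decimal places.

The unemployment rate changed by +0.03 percentage points.

July: labor force = 164.17 + 16.79 = 180.96; u = 16.79/180.96 = 9.28%.
August: labor force = 160.52 + 16.48 = 177.00; u = 16.48/177.00 = 9.31%.
Change = 9.31% − 9.28% = +0.03 pp.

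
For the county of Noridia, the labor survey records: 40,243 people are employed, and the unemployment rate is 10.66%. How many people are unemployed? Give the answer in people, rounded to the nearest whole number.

Let U be the number unemployed. The labor force is E + U, and U/(E+U) = 0.1066.
So U = 0.1066 × 40,243 / (1 − 0.1066) = 4289.90 / 0.8934 ≈ 4,802.

About 4,802 are unemployed.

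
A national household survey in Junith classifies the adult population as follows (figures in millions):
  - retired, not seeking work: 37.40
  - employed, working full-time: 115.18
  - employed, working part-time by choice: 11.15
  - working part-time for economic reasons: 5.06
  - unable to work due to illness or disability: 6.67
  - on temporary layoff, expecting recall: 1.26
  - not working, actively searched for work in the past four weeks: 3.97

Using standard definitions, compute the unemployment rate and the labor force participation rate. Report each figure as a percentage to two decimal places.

Unemployment rate ≈ 3.83%; labor force participation rate ≈ 75.61%.

Employed = 115.18 + 11.15 + 5.06 = 131.39 million (anyone who worked, including part-time for economic reasons, counts as employed).
Unemployed = 1.26 + 3.97 = 5.23 million (jobless and actively searching, or on temporary layoff).
Labor force = 131.39 + 5.23 = 136.62 million.
Not in labor force = 37.40 + 6.67 = 44.07 million (those not working and not actively searching are outside the labor force).
Civilian working-age population = 136.62 + 44.07 = 180.69 million.
Unemployment rate = 5.23 / 136.62 = 3.83%.
Labor force participation rate = 136.62 / 180.69 = 75.61%.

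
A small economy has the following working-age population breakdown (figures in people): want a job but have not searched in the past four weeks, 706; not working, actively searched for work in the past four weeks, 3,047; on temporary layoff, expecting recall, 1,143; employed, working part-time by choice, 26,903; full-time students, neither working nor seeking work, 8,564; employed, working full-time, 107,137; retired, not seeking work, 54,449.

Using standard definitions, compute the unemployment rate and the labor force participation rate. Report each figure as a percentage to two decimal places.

Employed = 26,903 + 107,137 = 134,040.
Unemployed = 3,047 + 1,143 = 4,190 (jobless and actively searching, or on temporary layoff).
Labor force = 134,040 + 4,190 = 138,230.
Not in labor force = 706 + 8,564 + 54,449 = 63,719 (those not working and not actively searching are outside the labor force — including those who want a job but have given up searching).
Civilian working-age population = 138,230 + 63,719 = 201,949.
Unemployment rate = 4,190 / 138,230 = 3.03%.
Labor force participation rate = 138,230 / 201,949 = 68.45%.

Unemployment rate ≈ 3.03%; labor force participation rate ≈ 68.45%.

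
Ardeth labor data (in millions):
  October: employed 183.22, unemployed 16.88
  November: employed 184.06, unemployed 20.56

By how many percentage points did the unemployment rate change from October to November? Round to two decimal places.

October: labor force = 183.22 + 16.88 = 200.10; u = 16.88/200.10 = 8.44%.
November: labor force = 184.06 + 20.56 = 204.62; u = 20.56/204.62 = 10.05%.
Change = 10.05% − 8.44% = +1.61 pp.

The unemployment rate changed by +1.61 percentage points.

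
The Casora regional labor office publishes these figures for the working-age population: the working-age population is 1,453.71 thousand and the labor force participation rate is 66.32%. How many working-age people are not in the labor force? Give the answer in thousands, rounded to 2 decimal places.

Share not in the labor force = 1 − 0.6632 = 0.3368.
Not in labor force = 0.3368 × 1,453.71 ≈ 489.61 thousand.

About 489.61 thousand are not in the labor force.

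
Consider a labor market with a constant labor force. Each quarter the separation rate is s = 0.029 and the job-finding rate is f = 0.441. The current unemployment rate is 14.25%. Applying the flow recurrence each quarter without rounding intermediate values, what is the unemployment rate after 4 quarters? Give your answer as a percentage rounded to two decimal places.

Unemployment rate after four quarters ≈ 6.81%.

With a fixed labor force, u_{t+1} = u_t + s·(1−u_t) − f·u_t = u_t·(1−s−f) + s.
Here 1−s−f = 0.530 and s = 0.029.
u_1 = 0.142500 × 0.530 + 0.029 = 0.104525.
u_2 = 0.104525 × 0.530 + 0.029 = 0.084398.
u_3 = 0.084398 × 0.530 + 0.029 = 0.073731.
u_4 = 0.073731 × 0.530 + 0.029 = 0.068077.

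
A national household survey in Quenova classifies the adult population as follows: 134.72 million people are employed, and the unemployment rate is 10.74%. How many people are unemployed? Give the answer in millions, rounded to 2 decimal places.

About 16.21 million are unemployed.

Let U be the number unemployed. The labor force is E + U, and U/(E+U) = 0.1074.
So U = 0.1074 × 134.72 / (1 − 0.1074) = 14.4689 / 0.8926 ≈ 16.21 million.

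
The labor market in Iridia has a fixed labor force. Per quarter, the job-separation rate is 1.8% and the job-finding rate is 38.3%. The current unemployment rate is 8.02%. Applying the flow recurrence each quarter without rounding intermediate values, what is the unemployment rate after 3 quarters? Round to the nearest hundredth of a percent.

With a fixed labor force, u_{t+1} = u_t + s·(1−u_t) − f·u_t = u_t·(1−s−f) + s.
Here 1−s−f = 0.599 and s = 0.018.
u_1 = 0.080200 × 0.599 + 0.018 = 0.066040.
u_2 = 0.066040 × 0.599 + 0.018 = 0.057558.
u_3 = 0.057558 × 0.599 + 0.018 = 0.052477.

Unemployment rate after three quarters ≈ 5.25%.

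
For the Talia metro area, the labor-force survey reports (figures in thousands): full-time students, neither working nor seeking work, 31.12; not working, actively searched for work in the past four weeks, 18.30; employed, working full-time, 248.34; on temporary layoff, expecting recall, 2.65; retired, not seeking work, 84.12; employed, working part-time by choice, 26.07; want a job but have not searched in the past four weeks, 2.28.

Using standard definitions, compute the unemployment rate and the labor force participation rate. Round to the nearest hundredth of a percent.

Employed = 248.34 + 26.07 = 274.41 thousand.
Unemployed = 18.30 + 2.65 = 20.95 thousand (jobless and actively searching, or on temporary layoff).
Labor force = 274.41 + 20.95 = 295.36 thousand.
Not in labor force = 31.12 + 84.12 + 2.28 = 117.52 thousand (those not working and not actively searching are outside the labor force — including those who want a job but have given up searching).
Civilian working-age population = 295.36 + 117.52 = 412.88 thousand.
Unemployment rate = 20.95 / 295.36 = 7.09%.
Labor force participation rate = 295.36 / 412.88 = 71.54%.

Unemployment rate ≈ 7.09%; labor force participation rate ≈ 71.54%.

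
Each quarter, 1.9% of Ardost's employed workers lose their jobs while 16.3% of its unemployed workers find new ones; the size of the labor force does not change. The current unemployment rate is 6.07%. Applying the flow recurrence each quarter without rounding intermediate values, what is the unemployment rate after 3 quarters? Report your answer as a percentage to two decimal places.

Unemployment rate after three quarters ≈ 8.05%.

With a fixed labor force, u_{t+1} = u_t + s·(1−u_t) − f·u_t = u_t·(1−s−f) + s.
Here 1−s−f = 0.818 and s = 0.019.
u_1 = 0.060700 × 0.818 + 0.019 = 0.068653.
u_2 = 0.068653 × 0.818 + 0.019 = 0.075158.
u_3 = 0.075158 × 0.818 + 0.019 = 0.080479.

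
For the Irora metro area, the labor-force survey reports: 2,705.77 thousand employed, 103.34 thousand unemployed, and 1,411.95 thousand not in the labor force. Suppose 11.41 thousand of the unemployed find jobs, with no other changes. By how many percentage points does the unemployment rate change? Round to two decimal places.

Initially, labor force = 2,705.77 + 103.34 = 2,809.11 thousand, so u = 103.34/2,809.11 = 3.68%.
After the change, unemployed falls and employed rises by 11.41; labor force unchanged → E = 2,717.18, U = 91.93, labor force = 2,809.11 thousand.
New unemployment rate = 91.93 / 2,809.11 = 3.27%.
Change = 3.27% − 3.68% = −0.41 percentage points.

The unemployment rate changes by −0.41 percentage points.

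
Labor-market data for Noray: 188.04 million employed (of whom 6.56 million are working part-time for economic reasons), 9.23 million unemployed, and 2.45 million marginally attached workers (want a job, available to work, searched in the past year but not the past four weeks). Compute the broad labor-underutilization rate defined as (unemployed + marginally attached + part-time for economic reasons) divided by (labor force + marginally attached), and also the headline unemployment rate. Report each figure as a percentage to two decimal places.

Broad underutilization rate ≈ 9.13%; headline unemployment rate ≈ 4.68%.

Labor force = 188.04 + 9.23 = 197.27 million.
Numerator = 9.23 + 2.45 + 6.56 = 18.24 million.
Denominator = 197.27 + 2.45 = 199.72 million.
Broad rate = 18.24 / 199.72 = 9.13%.
Headline unemployment rate = 9.23 / 197.27 = 4.68%.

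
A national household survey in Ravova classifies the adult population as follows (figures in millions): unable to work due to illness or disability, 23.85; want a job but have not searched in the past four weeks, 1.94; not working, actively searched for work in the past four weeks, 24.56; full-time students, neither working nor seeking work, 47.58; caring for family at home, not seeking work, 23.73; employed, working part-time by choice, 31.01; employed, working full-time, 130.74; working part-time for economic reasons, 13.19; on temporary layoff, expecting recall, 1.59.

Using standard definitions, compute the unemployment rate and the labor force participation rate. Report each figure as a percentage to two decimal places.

Unemployment rate ≈ 13.00%; labor force participation rate ≈ 67.44%.

Employed = 31.01 + 130.74 + 13.19 = 174.94 million (anyone who worked, including part-time for economic reasons, counts as employed).
Unemployed = 24.56 + 1.59 = 26.15 million (jobless and actively searching, or on temporary layoff).
Labor force = 174.94 + 26.15 = 201.09 million.
Not in labor force = 23.85 + 1.94 + 47.58 + 23.73 = 97.10 million (those not working and not actively searching are outside the labor force — including those who want a job but have given up searching).
Civilian working-age population = 201.09 + 97.10 = 298.19 million.
Unemployment rate = 26.15 / 201.09 = 13.00%.
Labor force participation rate = 201.09 / 298.19 = 67.44%.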